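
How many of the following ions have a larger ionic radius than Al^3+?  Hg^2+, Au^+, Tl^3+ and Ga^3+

4

Electron counts and nuclear charges: Al^3+ has 10 e⁻ (Z=13), Ga^3+ has 28 e⁻ (Z=31), Tl^3+ has 78 e⁻ (Z=81), Hg^2+ has 78 e⁻ (Z=80), Au^+ has 78 e⁻ (Z=79). Al^3+ < Ga^3+ (same group, 1 shell fewer); Ga^3+ < Tl^3+ (same group, period 4 vs 6); Tl^3+ < Hg^2+ (isoelectronic, higher Z=81 is smaller); Hg^2+ < Au^+ (both 78 e⁻, Z=80>79).
Placing each against Al^3+: smaller — none; larger — Ga^3+, Tl^3+, Hg^2+, Au^+. Count: 4.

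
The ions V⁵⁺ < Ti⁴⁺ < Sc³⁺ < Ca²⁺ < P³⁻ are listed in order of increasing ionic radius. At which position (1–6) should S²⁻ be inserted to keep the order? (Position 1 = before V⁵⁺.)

5

Isoelectronic series (18 e⁻ each). Size is set by nuclear charge: more protons means a smaller ion. V⁵⁺ (Z=23), Ti⁴⁺ (Z=22), Sc³⁺ (Z=21), Ca²⁺ (Z=20), S²⁻ (Z=16), P³⁻ (Z=15).
The complete sequence is V⁵⁺ < Ti⁴⁺ < Sc³⁺ < Ca²⁺ < S²⁻ < P³⁻. S²⁻ sits at position 5.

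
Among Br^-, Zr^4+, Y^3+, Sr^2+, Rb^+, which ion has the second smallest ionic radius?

All of these have 36 electrons (isoelectronic). With the same electron cloud, the ion with the most protons pulls it in tightest. Nuclear charges: Zr^4+ (Z=40), Y^3+ (Z=39), Sr^2+ (Z=38), Rb^+ (Z=37), Br^- (Z=35). Highest Z is smallest.
So the order is Zr^4+ < Y^3+ < Sr^2+ < Rb^+ < Br^-; the 2nd-smallest ion is Y^3+.

Y^3+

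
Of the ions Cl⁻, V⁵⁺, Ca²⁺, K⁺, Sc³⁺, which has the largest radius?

Cl⁻

Isoelectronic series (18 e⁻ each). Size is set by nuclear charge: more protons means a smaller ion. V⁵⁺ (Z=23), Sc³⁺ (Z=21), Ca²⁺ (Z=20), K⁺ (Z=19), Cl⁻ (Z=17).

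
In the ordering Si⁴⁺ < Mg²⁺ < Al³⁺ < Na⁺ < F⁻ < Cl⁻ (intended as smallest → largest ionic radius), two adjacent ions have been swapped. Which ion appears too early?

The pair Mg²⁺, Al³⁺ is the wrong way round — both have 10 electrons but Z(Al)=13 > Z(Mg)=12, so Al³⁺ should be the smaller of the two. All other adjacent pairs agree with periodic trends, so Mg²⁺ is the misplaced ion.

Mg²⁺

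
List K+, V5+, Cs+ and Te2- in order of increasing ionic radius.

V5+ < K+ < Cs+ < Te2-

V5+ has 18 e⁻ (Z=23), K+ has 18 e⁻ (Z=19), Cs+ has 54 e⁻ (Z=55), Te2- has 54 e⁻ (Z=52). V5+ < K+ (both 18 e⁻, Z=23>19); K+ < Cs+ (same group, period 4 vs 6); Cs+ < Te2- (both 54 e⁻, Z=55>52).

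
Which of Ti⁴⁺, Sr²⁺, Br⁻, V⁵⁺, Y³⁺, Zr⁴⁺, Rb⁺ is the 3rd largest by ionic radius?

Sr²⁺

V⁵⁺ (Z=23, 18 e⁻), Ti⁴⁺ (Z=22, 18 e⁻), Zr⁴⁺ (Z=40, 36 e⁻), Y³⁺ (Z=39, 36 e⁻), Sr²⁺ (Z=38, 36 e⁻), Rb⁺ (Z=37, 36 e⁻), Br⁻ (Z=35, 36 e⁻). V⁵⁺ < Ti⁴⁺ (isoelectronic, higher Z=23 is smaller); Ti⁴⁺ < Zr⁴⁺ (same group, 1 shell fewer); Zr⁴⁺ < Y³⁺ (isoelectronic, higher Z=40 is smaller); Y³⁺ < Sr²⁺ (both 36 e⁻, Z=39>38); Sr²⁺ < Rb⁺ (isoelectronic, higher Z=38 is smaller); Rb⁺ < Br⁻ (both 36 e⁻, Z=37>35).
Ordering: V⁵⁺ < Ti⁴⁺ < Zr⁴⁺ < Y³⁺ < Sr²⁺ < Rb⁺ < Br⁻. The 3rd largest is Sr²⁺.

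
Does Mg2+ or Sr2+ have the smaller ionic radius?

Mg2+

These ions sit in one column with identical charge. Each step down the periodic table adds a principal shell, increasing the radius.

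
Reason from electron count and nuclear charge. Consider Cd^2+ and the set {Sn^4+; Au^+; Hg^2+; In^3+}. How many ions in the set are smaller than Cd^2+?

2

Work out protons and electrons: Sn^4+: 46 e⁻, Z=50, In^3+: 46 e⁻, Z=49, Cd^2+: 46 e⁻, Z=48, Hg^2+: 78 e⁻, Z=80, Au^+: 78 e⁻, Z=79. Sn^4+ < In^3+ (isoelectronic, higher Z=50 is smaller); In^3+ < Cd^2+ (both 46 e⁻, Z=49>48); Cd^2+ < Hg^2+ (same group, 1 shell fewer); Hg^2+ < Au^+ (isoelectronic, higher Z=80 is smaller).
Ordering all of them (including Cd^2+) by radius gives Sn^4+ < In^3+ < Cd^2+ < Hg^2+ < Au^+. So 2 are smaller.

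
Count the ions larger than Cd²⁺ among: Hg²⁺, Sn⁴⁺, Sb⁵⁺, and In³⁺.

First list Z and electron count for each: Sb⁵⁺ has 46 e⁻ (Z=51), Sn⁴⁺ has 46 e⁻ (Z=50), In³⁺ has 46 e⁻ (Z=49), Cd²⁺ has 46 e⁻ (Z=48), Hg²⁺ has 78 e⁻ (Z=80). Sb⁵⁺ < Sn⁴⁺ (isoelectronic, higher Z=51 is smaller); Sn⁴⁺ < In³⁺ (both 46 e⁻, Z=50>49); In³⁺ < Cd²⁺ (both 46 e⁻, Z=49>48); Cd²⁺ < Hg²⁺ (same group, 1 shell fewer).
Relative to Cd²⁺, the ions that are larger are Hg²⁺. So 1 is larger.

1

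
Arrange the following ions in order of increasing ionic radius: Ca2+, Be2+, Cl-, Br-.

Be2+: 2 e⁻, Z=4, Ca2+: 18 e⁻, Z=20, Cl-: 18 e⁻, Z=17, Br-: 36 e⁻, Z=35. Be2+ < Ca2+ (same group, 2 shells fewer); Ca2+ < Cl- (both 18 e⁻, Z=20>17); Cl- < Br- (same group, period 3 vs 4).

Be2+ < Ca2+ < Cl- < Br-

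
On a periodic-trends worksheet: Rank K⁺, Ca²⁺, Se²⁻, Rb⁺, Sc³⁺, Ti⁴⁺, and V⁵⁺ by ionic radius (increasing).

V⁵⁺ < Ti⁴⁺ < Sc³⁺ < Ca²⁺ < K⁺ < Rb⁺ < Se²⁻

First list Z and electron count for each: V⁵⁺ has 18 e⁻ (Z=23), Ti⁴⁺ has 18 e⁻ (Z=22), Sc³⁺ has 18 e⁻ (Z=21), Ca²⁺ has 18 e⁻ (Z=20), K⁺ has 18 e⁻ (Z=19), Rb⁺ has 36 e⁻ (Z=37), Se²⁻ has 36 e⁻ (Z=34). V⁵⁺ < Ti⁴⁺ (isoelectronic, higher Z=23 is smaller); Ti⁴⁺ < Sc³⁺ (both 18 e⁻, Z=22>21); Sc³⁺ < Ca²⁺ (both 18 e⁻, Z=21>20); Ca²⁺ < K⁺ (both 18 e⁻, Z=20>19); K⁺ < Rb⁺ (same group, period 4 vs 5); Rb⁺ < Se²⁻ (isoelectronic, higher Z=37 is smaller).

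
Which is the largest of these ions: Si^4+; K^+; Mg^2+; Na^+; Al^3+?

Si^4+: 10 e⁻, Z=14, Al^3+: 10 e⁻, Z=13, Mg^2+: 10 e⁻, Z=12, Na^+: 10 e⁻, Z=11, K^+: 18 e⁻, Z=19. Si^4+ < Al^3+ (both 10 e⁻, Z=14>13); Al^3+ < Mg^2+ (isoelectronic, higher Z=13 is smaller); Mg^2+ < Na^+ (isoelectronic, higher Z=12 is smaller); Na^+ < K^+ (same group, 1 shell fewer).

K^+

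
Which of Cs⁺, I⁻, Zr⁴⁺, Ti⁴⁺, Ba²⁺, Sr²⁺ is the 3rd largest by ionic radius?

Tabulating Z and e⁻: Ti⁴⁺ has 18 e⁻ (Z=22), Zr⁴⁺ has 36 e⁻ (Z=40), Sr²⁺ has 36 e⁻ (Z=38), Ba²⁺ has 54 e⁻ (Z=56), Cs⁺ has 54 e⁻ (Z=55), I⁻ has 54 e⁻ (Z=53). Ti⁴⁺ < Zr⁴⁺ (same group, period 4 vs 5); Zr⁴⁺ < Sr²⁺ (both 36 e⁻, Z=40>38); Sr²⁺ < Ba²⁺ (same group, period 5 vs 6); Ba²⁺ < Cs⁺ (both 54 e⁻, Z=56>55); Cs⁺ < I⁻ (isoelectronic, higher Z=55 is smaller).
Ordering: Ti⁴⁺ < Zr⁴⁺ < Sr²⁺ < Ba²⁺ < Cs⁺ < I⁻. The 3rd largest is Ba²⁺.

Ba²⁺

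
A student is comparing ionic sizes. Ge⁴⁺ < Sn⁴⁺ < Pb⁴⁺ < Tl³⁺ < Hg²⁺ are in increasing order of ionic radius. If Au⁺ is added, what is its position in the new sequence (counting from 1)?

Electron counts and nuclear charges: Ge⁴⁺ (Z=32, 28 e⁻), Sn⁴⁺ (Z=50, 46 e⁻), Pb⁴⁺ (Z=82, 78 e⁻), Tl³⁺ (Z=81, 78 e⁻), Hg²⁺ (Z=80, 78 e⁻), Au⁺ (Z=79, 78 e⁻). Ge⁴⁺ < Sn⁴⁺ (same group, period 4 vs 5); Sn⁴⁺ < Pb⁴⁺ (same group, period 5 vs 6); Pb⁴⁺ < Tl³⁺ (isoelectronic, higher Z=82 is smaller); Tl³⁺ < Hg²⁺ (isoelectronic, higher Z=81 is smaller); Hg²⁺ < Au⁺ (both 78 e⁻, Z=80>79).
Putting Au⁺ in gives Ge⁴⁺ < Sn⁴⁺ < Pb⁴⁺ < Tl³⁺ < Hg²⁺ < Au⁺; it lands at slot 6.

6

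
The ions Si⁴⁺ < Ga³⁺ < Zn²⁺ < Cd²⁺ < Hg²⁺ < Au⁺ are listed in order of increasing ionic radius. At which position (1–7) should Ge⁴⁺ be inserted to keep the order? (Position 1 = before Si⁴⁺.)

2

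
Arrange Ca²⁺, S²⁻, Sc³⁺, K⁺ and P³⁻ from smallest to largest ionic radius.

Sc³⁺ < Ca²⁺ < K⁺ < S²⁻ < P³⁻

Each ion has 18 electrons. The ranking follows nuclear charge in reverse — greater Z gives a smaller radius. Sc³⁺ (Z=21), Ca²⁺ (Z=20), K⁺ (Z=19), S²⁻ (Z=16), P³⁻ (Z=15).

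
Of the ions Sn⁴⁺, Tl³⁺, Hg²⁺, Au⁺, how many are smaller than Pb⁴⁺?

Tabulating Z and e⁻: Sn⁴⁺ has 46 e⁻ (Z=50), Pb⁴⁺ has 78 e⁻ (Z=82), Tl³⁺ has 78 e⁻ (Z=81), Hg²⁺ has 78 e⁻ (Z=80), Au⁺ has 78 e⁻ (Z=79). Sn⁴⁺ < Pb⁴⁺ (same group, period 5 vs 6); Pb⁴⁺ < Tl³⁺ (both 78 e⁻, Z=82>81); Tl³⁺ < Hg²⁺ (both 78 e⁻, Z=81>80); Hg²⁺ < Au⁺ (isoelectronic, higher Z=80 is smaller).
Ordering all of them (including Pb⁴⁺) by radius gives Sn⁴⁺ < Pb⁴⁺ < Tl³⁺ < Hg²⁺ < Au⁺. Count: 1.

1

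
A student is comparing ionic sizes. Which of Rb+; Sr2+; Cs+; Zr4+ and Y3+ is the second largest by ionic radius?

Rb+

First list Z and electron count for each: Zr4+ has 36 e⁻ (Z=40), Y3+ has 36 e⁻ (Z=39), Sr2+ has 36 e⁻ (Z=38), Rb+ has 36 e⁻ (Z=37), Cs+ has 54 e⁻ (Z=55). Zr4+ < Y3+ (isoelectronic, higher Z=40 is smaller); Y3+ < Sr2+ (isoelectronic, higher Z=39 is smaller); Sr2+ < Rb+ (isoelectronic, higher Z=38 is smaller); Rb+ < Cs+ (same group, 1 shell fewer).
Ordering: Zr4+ < Y3+ < Sr2+ < Rb+ < Cs+. The second largest is Rb+.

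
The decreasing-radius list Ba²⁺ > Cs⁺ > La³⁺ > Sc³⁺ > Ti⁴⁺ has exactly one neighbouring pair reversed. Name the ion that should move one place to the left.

Cs⁺

The pair Ba²⁺, Cs⁺ is the wrong way round — they are isoelectronic (54 e⁻) and Ba has more protons than Cs (56 vs 55), making Ba²⁺ smaller. All other adjacent pairs agree with periodic trends, so Cs⁺ is the misplaced ion.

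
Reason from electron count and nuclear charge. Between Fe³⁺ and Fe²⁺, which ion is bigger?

For a single element, ionic radius drops as positive charge rises — Fe³⁺ < Fe²⁺.

Fe²⁺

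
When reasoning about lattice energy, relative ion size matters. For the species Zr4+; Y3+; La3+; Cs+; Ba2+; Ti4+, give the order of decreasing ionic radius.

Electron counts and nuclear charges: Ti4+ has 18 e⁻ (Z=22), Zr4+ has 36 e⁻ (Z=40), Y3+ has 36 e⁻ (Z=39), La3+ has 54 e⁻ (Z=57), Ba2+ has 54 e⁻ (Z=56), Cs+ has 54 e⁻ (Z=55). Ti4+ < Zr4+ (same group, period 4 vs 5); Zr4+ < Y3+ (isoelectronic, higher Z=40 is smaller); Y3+ < La3+ (same group, period 5 vs 6); La3+ < Ba2+ (isoelectronic, higher Z=57 is smaller); Ba2+ < Cs+ (isoelectronic, higher Z=56 is smaller).

Cs+ > Ba2+ > La3+ > Y3+ > Zr4+ > Ti4+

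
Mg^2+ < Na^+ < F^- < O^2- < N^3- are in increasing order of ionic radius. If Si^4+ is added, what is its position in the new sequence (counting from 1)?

Isoelectronic series (10 e⁻ each). Size is set by nuclear charge: more protons means a smaller ion. Si^4+ (Z=14), Mg^2+ (Z=12), Na^+ (Z=11), F^- (Z=9), O^2- (Z=8), N^3- (Z=7).
The complete sequence is Si^4+ < Mg^2+ < Na^+ < F^- < O^2- < N^3-. Si^4+ sits at position 1.

1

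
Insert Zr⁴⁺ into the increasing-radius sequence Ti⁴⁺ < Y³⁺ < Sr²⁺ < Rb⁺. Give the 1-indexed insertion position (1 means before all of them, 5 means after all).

First list Z and electron count for each: Ti⁴⁺ has 18 e⁻ (Z=22), Zr⁴⁺ has 36 e⁻ (Z=40), Y³⁺ has 36 e⁻ (Z=39), Sr²⁺ has 36 e⁻ (Z=38), Rb⁺ has 36 e⁻ (Z=37). Ti⁴⁺ < Zr⁴⁺ (same group, period 4 vs 5); Zr⁴⁺ < Y³⁺ (both 36 e⁻, Z=40>39); Y³⁺ < Sr²⁺ (isoelectronic, higher Z=39 is smaller); Sr²⁺ < Rb⁺ (isoelectronic, higher Z=38 is smaller).
Putting Zr⁴⁺ in gives Ti⁴⁺ < Zr⁴⁺ < Y³⁺ < Sr²⁺ < Rb⁺; it lands at slot 2.

2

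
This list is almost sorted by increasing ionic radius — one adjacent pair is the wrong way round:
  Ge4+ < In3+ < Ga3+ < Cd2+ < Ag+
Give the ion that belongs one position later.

Scanning neighbour by neighbour, only In3+/Ga3+ violates a trend: Ga3+ and In3+ are in one column with the same charge; the lighter period-4 ion has one fewer shell and is smaller. That makes In3+ the one sitting a position early relative to where it belongs.

In3+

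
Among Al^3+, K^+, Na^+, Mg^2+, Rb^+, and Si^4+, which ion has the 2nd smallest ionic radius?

Al^3+

Si^4+ has 10 e⁻ (Z=14), Al^3+ has 10 e⁻ (Z=13), Mg^2+ has 10 e⁻ (Z=12), Na^+ has 10 e⁻ (Z=11), K^+ has 18 e⁻ (Z=19), Rb^+ has 36 e⁻ (Z=37). Si^4+ < Al^3+ (both 10 e⁻, Z=14>13); Al^3+ < Mg^2+ (isoelectronic, higher Z=13 is smaller); Mg^2+ < Na^+ (isoelectronic, higher Z=12 is smaller); Na^+ < K^+ (same group, period 3 vs 4); K^+ < Rb^+ (same group, period 4 vs 5).
Full ascending order: Si^4+ < Al^3+ < Mg^2+ < Na^+ < K^+ < Rb^+. Counting from the smallest, position 2 is Al^3+.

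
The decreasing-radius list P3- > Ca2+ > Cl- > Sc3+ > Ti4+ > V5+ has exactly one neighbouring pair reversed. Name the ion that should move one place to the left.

Cl-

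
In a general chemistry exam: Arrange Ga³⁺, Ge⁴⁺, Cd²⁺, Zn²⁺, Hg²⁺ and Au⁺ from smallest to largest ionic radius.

Ge⁴⁺ (Z=32, 28 e⁻), Ga³⁺ (Z=31, 28 e⁻), Zn²⁺ (Z=30, 28 e⁻), Cd²⁺ (Z=48, 46 e⁻), Hg²⁺ (Z=80, 78 e⁻), Au⁺ (Z=79, 78 e⁻). Ge⁴⁺ < Ga³⁺ (isoelectronic, higher Z=32 is smaller); Ga³⁺ < Zn²⁺ (both 28 e⁻, Z=31>30); Zn²⁺ < Cd²⁺ (same group, period 4 vs 5); Cd²⁺ < Hg²⁺ (same group, 1 shell fewer); Hg²⁺ < Au⁺ (isoelectronic, higher Z=80 is smaller).

Ge⁴⁺ < Ga³⁺ < Zn²⁺ < Cd²⁺ < Hg²⁺ < Au⁺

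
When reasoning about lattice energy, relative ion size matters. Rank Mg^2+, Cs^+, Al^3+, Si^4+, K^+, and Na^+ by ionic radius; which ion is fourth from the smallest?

Na^+

Tabulating Z and e⁻: Si^4+ has 10 e⁻ (Z=14), Al^3+ has 10 e⁻ (Z=13), Mg^2+ has 10 e⁻ (Z=12), Na^+ has 10 e⁻ (Z=11), K^+ has 18 e⁻ (Z=19), Cs^+ has 54 e⁻ (Z=55). Si^4+ < Al^3+ (both 10 e⁻, Z=14>13); Al^3+ < Mg^2+ (isoelectronic, higher Z=13 is smaller); Mg^2+ < Na^+ (both 10 e⁻, Z=12>11); Na^+ < K^+ (same group, period 3 vs 4); K^+ < Cs^+ (same group, period 4 vs 6).
That gives Si^4+ < Al^3+ < Mg^2+ < Na^+ < K^+ < Cs^+. From the smallest end, number 4 is Na^+.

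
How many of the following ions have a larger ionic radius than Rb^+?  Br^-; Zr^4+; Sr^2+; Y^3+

1

Each ion has 36 electrons. The ranking follows nuclear charge in reverse — greater Z gives a smaller radius. Zr^4+ (Z=40), Y^3+ (Z=39), Sr^2+ (Z=38), Rb^+ (Z=37), Br^- (Z=35).
Relative to Rb^+, the ions that are larger are Br^-. That's 1.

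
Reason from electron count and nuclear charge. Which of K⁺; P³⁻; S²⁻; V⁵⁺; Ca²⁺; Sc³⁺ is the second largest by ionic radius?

Each ion has 18 electrons. The ranking follows nuclear charge in reverse — greater Z gives a smaller radius. V⁵⁺ (Z=23), Sc³⁺ (Z=21), Ca²⁺ (Z=20), K⁺ (Z=19), S²⁻ (Z=16), P³⁻ (Z=15).
Ordering: V⁵⁺ < Sc³⁺ < Ca²⁺ < K⁺ < S²⁻ < P³⁻. The second largest is S²⁻.

S²⁻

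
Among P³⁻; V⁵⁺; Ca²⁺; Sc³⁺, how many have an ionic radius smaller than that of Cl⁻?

3

Each ion has 18 electrons. The ranking follows nuclear charge in reverse — greater Z gives a smaller radius. V⁵⁺ (Z=23), Sc³⁺ (Z=21), Ca²⁺ (Z=20), Cl⁻ (Z=17), P³⁻ (Z=15).
Relative to Cl⁻, the ions that are smaller are V⁵⁺, Sc³⁺, Ca²⁺. Count: 3.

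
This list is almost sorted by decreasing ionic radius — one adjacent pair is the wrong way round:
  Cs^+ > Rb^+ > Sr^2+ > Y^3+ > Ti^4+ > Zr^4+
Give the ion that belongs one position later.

The pair Ti^4+, Zr^4+ is the wrong way round — Ti^4+ and Zr^4+ are in one column with the same charge; the lighter period-4 ion has one fewer shell and is smaller. All other adjacent pairs agree with periodic trends, so Ti^4+ is the misplaced ion.

Ti^4+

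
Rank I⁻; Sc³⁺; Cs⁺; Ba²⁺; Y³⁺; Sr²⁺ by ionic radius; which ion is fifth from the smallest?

Cs⁺

Sc³⁺: 18 e⁻, Z=21, Y³⁺: 36 e⁻, Z=39, Sr²⁺: 36 e⁻, Z=38, Ba²⁺: 54 e⁻, Z=56, Cs⁺: 54 e⁻, Z=55, I⁻: 54 e⁻, Z=53. Sc³⁺ < Y³⁺ (same group, 1 shell fewer); Y³⁺ < Sr²⁺ (both 36 e⁻, Z=39>38); Sr²⁺ < Ba²⁺ (same group, period 5 vs 6); Ba²⁺ < Cs⁺ (isoelectronic, higher Z=56 is smaller); Cs⁺ < I⁻ (isoelectronic, higher Z=55 is smaller).
So the order is Sc³⁺ < Y³⁺ < Sr²⁺ < Ba²⁺ < Cs⁺ < I⁻; the 5th-smallest ion is Cs⁺.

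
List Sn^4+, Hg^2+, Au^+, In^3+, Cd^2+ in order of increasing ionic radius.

Electron counts and nuclear charges: Sn^4+ has 46 e⁻ (Z=50), In^3+ has 46 e⁻ (Z=49), Cd^2+ has 46 e⁻ (Z=48), Hg^2+ has 78 e⁻ (Z=80), Au^+ has 78 e⁻ (Z=79). Sn^4+ < In^3+ (isoelectronic, higher Z=50 is smaller); In^3+ < Cd^2+ (isoelectronic, higher Z=49 is smaller); Cd^2+ < Hg^2+ (same group, 1 shell fewer); Hg^2+ < Au^+ (isoelectronic, higher Z=80 is smaller).

Sn^4+ < In^3+ < Cd^2+ < Hg^2+ < Au^+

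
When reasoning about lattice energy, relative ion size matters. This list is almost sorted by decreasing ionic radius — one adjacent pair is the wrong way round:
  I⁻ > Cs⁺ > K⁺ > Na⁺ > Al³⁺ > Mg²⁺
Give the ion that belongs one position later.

Compare adjacent ions: Al³⁺ and Mg²⁺ share 10 electrons; the higher nuclear charge on Al (Z=13) contracts it more, so Al³⁺ < Mg²⁺ — yet in this decreasing list Al³⁺ sits before Mg²⁺. Nothing else is reversed, so Al³⁺ should move one place to the right.

Al³⁺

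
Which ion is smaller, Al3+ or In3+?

Al3+

All are in the same group with charge +3. Radius grows down the group as n (the outermost shell) increases.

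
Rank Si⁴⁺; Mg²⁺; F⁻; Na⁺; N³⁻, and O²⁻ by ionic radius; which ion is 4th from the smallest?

F⁻

Each ion has 10 electrons. The ranking follows nuclear charge in reverse — greater Z gives a smaller radius. Si⁴⁺ (Z=14), Mg²⁺ (Z=12), Na⁺ (Z=11), F⁻ (Z=9), O²⁻ (Z=8), N³⁻ (Z=7).
That gives Si⁴⁺ < Mg²⁺ < Na⁺ < F⁻ < O²⁻ < N³⁻. From the smallest end, number 4 is F⁻.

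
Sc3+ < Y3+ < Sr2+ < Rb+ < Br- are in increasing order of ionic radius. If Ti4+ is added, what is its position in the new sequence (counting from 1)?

1

Ti4+: 18 e⁻, Z=22, Sc3+: 18 e⁻, Z=21, Y3+: 36 e⁻, Z=39, Sr2+: 36 e⁻, Z=38, Rb+: 36 e⁻, Z=37, Br-: 36 e⁻, Z=35. Ti4+ < Sc3+ (isoelectronic, higher Z=22 is smaller); Sc3+ < Y3+ (same group, 1 shell fewer); Y3+ < Sr2+ (both 36 e⁻, Z=39>38); Sr2+ < Rb+ (isoelectronic, higher Z=38 is smaller); Rb+ < Br- (both 36 e⁻, Z=37>35).
Putting Ti4+ in gives Ti4+ < Sc3+ < Y3+ < Sr2+ < Rb+ < Br-; it lands at slot 1.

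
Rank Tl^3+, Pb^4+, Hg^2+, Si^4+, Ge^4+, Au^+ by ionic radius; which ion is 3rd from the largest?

Tabulating Z and e⁻: Si^4+ (Z=14, 10 e⁻), Ge^4+ (Z=32, 28 e⁻), Pb^4+ (Z=82, 78 e⁻), Tl^3+ (Z=81, 78 e⁻), Hg^2+ (Z=80, 78 e⁻), Au^+ (Z=79, 78 e⁻). Si^4+ < Ge^4+ (same group, 1 shell fewer); Ge^4+ < Pb^4+ (same group, 2 shells fewer); Pb^4+ < Tl^3+ (isoelectronic, higher Z=82 is smaller); Tl^3+ < Hg^2+ (isoelectronic, higher Z=81 is smaller); Hg^2+ < Au^+ (isoelectronic, higher Z=80 is smaller).
So the order is Si^4+ < Ge^4+ < Pb^4+ < Tl^3+ < Hg^2+ < Au^+; the 3rd-largest ion is Tl^3+.

Tl^3+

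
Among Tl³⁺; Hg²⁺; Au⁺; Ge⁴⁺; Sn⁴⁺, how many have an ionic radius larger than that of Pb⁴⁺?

Work out protons and electrons: Ge⁴⁺ has 28 e⁻ (Z=32), Sn⁴⁺ has 46 e⁻ (Z=50), Pb⁴⁺ has 78 e⁻ (Z=82), Tl³⁺ has 78 e⁻ (Z=81), Hg²⁺ has 78 e⁻ (Z=80), Au⁺ has 78 e⁻ (Z=79). Ge⁴⁺ < Sn⁴⁺ (same group, period 4 vs 5); Sn⁴⁺ < Pb⁴⁺ (same group, 1 shell fewer); Pb⁴⁺ < Tl³⁺ (isoelectronic, higher Z=82 is smaller); Tl³⁺ < Hg²⁺ (isoelectronic, higher Z=81 is smaller); Hg²⁺ < Au⁺ (both 78 e⁻, Z=80>79).
Overall: Ge⁴⁺ < Sn⁴⁺ < Pb⁴⁺ < Tl³⁺ < Hg²⁺ < Au⁺. Pb⁴⁺ has 2 below it and 3 above. Count: 3.

3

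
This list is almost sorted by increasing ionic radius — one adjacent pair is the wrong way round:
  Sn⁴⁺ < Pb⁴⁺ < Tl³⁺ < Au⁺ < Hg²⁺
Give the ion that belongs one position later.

Au⁺

Scanning neighbour by neighbour, only Au⁺/Hg²⁺ violates a trend: Hg²⁺ and Au⁺ share 78 electrons; the higher nuclear charge on Hg (Z=80) contracts it more, so Hg²⁺ < Au⁺. That makes Au⁺ the one sitting a position early relative to where it belongs.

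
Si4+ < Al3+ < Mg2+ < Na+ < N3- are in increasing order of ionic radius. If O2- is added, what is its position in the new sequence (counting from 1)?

All of these have 10 electrons (isoelectronic). With the same electron cloud, the ion with the most protons pulls it in tightest. Nuclear charges: Si4+ (Z=14), Al3+ (Z=13), Mg2+ (Z=12), Na+ (Z=11), O2- (Z=8), N3- (Z=7). Highest Z is smallest.
The complete sequence is Si4+ < Al3+ < Mg2+ < Na+ < O2- < N3-. O2- sits at position 5.

5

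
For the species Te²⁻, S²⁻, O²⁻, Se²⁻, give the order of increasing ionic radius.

All are in the same group with charge -2. Radius grows down the group as n (the outermost shell) increases.

O²⁻ < S²⁻ < Se²⁻ < Te²⁻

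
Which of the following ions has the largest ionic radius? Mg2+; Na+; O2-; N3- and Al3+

N3-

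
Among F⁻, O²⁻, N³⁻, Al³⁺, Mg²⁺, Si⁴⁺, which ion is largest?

Each ion has 10 electrons. The ranking follows nuclear charge in reverse — greater Z gives a smaller radius. Si⁴⁺ (Z=14), Al³⁺ (Z=13), Mg²⁺ (Z=12), F⁻ (Z=9), O²⁻ (Z=8), N³⁻ (Z=7).

N³⁻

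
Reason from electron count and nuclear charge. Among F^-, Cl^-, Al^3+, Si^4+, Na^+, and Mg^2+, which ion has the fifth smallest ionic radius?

Si^4+: 10 e⁻, Z=14, Al^3+: 10 e⁻, Z=13, Mg^2+: 10 e⁻, Z=12, Na^+: 10 e⁻, Z=11, F^-: 10 e⁻, Z=9, Cl^-: 18 e⁻, Z=17. Si^4+ < Al^3+ (isoelectronic, higher Z=14 is smaller); Al^3+ < Mg^2+ (both 10 e⁻, Z=13>12); Mg^2+ < Na^+ (both 10 e⁻, Z=12>11); Na^+ < F^- (both 10 e⁻, Z=11>9); F^- < Cl^- (same group, 1 shell fewer).
That gives Si^4+ < Al^3+ < Mg^2+ < Na^+ < F^- < Cl^-. From the smallest end, number 5 is F^-.

F^-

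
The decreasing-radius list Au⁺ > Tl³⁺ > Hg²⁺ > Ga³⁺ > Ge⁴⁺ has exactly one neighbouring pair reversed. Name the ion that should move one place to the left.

Check each adjacent pair. Tl³⁺ and Hg²⁺ are reversed: both have 78 electrons but Z(Tl)=81 > Z(Hg)=80, so Tl³⁺ should be the smaller of the two. No other neighbouring pair contradicts the periodic trends, so Hg²⁺ is the ion listed too late.

Hg²⁺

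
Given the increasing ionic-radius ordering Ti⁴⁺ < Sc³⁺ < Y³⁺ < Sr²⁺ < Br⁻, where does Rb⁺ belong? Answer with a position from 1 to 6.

5

Work out protons and electrons: Ti⁴⁺: 18 e⁻, Z=22, Sc³⁺: 18 e⁻, Z=21, Y³⁺: 36 e⁻, Z=39, Sr²⁺: 36 e⁻, Z=38, Rb⁺: 36 e⁻, Z=37, Br⁻: 36 e⁻, Z=35. Ti⁴⁺ < Sc³⁺ (both 18 e⁻, Z=22>21); Sc³⁺ < Y³⁺ (same group, period 4 vs 5); Y³⁺ < Sr²⁺ (isoelectronic, higher Z=39 is smaller); Sr²⁺ < Rb⁺ (both 36 e⁻, Z=38>37); Rb⁺ < Br⁻ (both 36 e⁻, Z=37>35).
The complete sequence is Ti⁴⁺ < Sc³⁺ < Y³⁺ < Sr²⁺ < Rb⁺ < Br⁻. Rb⁺ sits at position 5.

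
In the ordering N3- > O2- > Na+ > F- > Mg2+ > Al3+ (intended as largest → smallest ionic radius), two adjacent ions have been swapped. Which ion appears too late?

The pair Na+, F- is the wrong way round — both have 10 electrons but Z(Na)=11 > Z(F)=9, so Na+ should be the smaller of the two. All other adjacent pairs agree with periodic trends, so F- is the misplaced ion.

F-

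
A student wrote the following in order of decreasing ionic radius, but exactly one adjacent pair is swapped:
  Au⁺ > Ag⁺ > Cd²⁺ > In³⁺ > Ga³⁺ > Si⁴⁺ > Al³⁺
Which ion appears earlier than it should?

Si⁴⁺

Scanning neighbour by neighbour, only Si⁴⁺/Al³⁺ violates a trend: Si⁴⁺ and Al³⁺ share 10 electrons; the higher nuclear charge on Si (Z=14) contracts it more, so Si⁴⁺ < Al³⁺. That makes Si⁴⁺ the one sitting a position early relative to where it belongs.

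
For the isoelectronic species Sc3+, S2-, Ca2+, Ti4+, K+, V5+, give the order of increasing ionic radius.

Isoelectronic series (18 e⁻ each). Size is set by nuclear charge: more protons means a smaller ion. V5+ (Z=23), Ti4+ (Z=22), Sc3+ (Z=21), Ca2+ (Z=20), K+ (Z=19), S2- (Z=16).

V5+ < Ti4+ < Sc3+ < Ca2+ < K+ < S2-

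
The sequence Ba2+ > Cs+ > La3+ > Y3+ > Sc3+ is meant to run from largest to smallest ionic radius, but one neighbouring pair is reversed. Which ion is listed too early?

Compare adjacent ions: both have 54 electrons but Z(Ba)=56 > Z(Cs)=55, so Ba2+ should be the smaller of the two — yet in this decreasing list Ba2+ sits before Cs+. Nothing else is reversed, so Ba2+ should move one place to the right.

Ba2+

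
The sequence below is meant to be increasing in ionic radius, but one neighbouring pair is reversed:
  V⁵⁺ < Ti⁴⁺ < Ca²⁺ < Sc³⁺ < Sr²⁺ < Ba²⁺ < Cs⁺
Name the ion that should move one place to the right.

Scanning neighbour by neighbour, only Ca²⁺/Sc³⁺ violates a trend: Sc³⁺ and Ca²⁺ share 18 electrons; the higher nuclear charge on Sc (Z=21) contracts it more, so Sc³⁺ < Ca²⁺. That makes Ca²⁺ the one sitting a position early relative to where it belongs.

Ca²⁺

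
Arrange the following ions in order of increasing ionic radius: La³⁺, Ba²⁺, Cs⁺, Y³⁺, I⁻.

Y³⁺ < La³⁺ < Ba²⁺ < Cs⁺ < I⁻

Y³⁺ has 36 e⁻ (Z=39), La³⁺ has 54 e⁻ (Z=57), Ba²⁺ has 54 e⁻ (Z=56), Cs⁺ has 54 e⁻ (Z=55), I⁻ has 54 e⁻ (Z=53). Y³⁺ < La³⁺ (same group, period 5 vs 6); La³⁺ < Ba²⁺ (both 54 e⁻, Z=57>56); Ba²⁺ < Cs⁺ (isoelectronic, higher Z=56 is smaller); Cs⁺ < I⁻ (isoelectronic, higher Z=55 is smaller).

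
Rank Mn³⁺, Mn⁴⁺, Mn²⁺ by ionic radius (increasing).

Mn⁴⁺ < Mn³⁺ < Mn²⁺

For a single element, ionic radius drops as positive charge rises — Mn⁴⁺ < Mn²⁺.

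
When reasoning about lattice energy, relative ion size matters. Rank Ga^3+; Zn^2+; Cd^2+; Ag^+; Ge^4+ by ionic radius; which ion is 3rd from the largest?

Electron counts and nuclear charges: Ge^4+: 28 e⁻, Z=32, Ga^3+: 28 e⁻, Z=31, Zn^2+: 28 e⁻, Z=30, Cd^2+: 46 e⁻, Z=48, Ag^+: 46 e⁻, Z=47. Ge^4+ < Ga^3+ (both 28 e⁻, Z=32>31); Ga^3+ < Zn^2+ (both 28 e⁻, Z=31>30); Zn^2+ < Cd^2+ (same group, period 4 vs 5); Cd^2+ < Ag^+ (both 46 e⁻, Z=48>47).
So the order is Ge^4+ < Ga^3+ < Zn^2+ < Cd^2+ < Ag^+; the 3rd-largest ion is Zn^2+.

Zn^2+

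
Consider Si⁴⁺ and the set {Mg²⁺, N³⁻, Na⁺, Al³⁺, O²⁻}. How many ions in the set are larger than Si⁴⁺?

5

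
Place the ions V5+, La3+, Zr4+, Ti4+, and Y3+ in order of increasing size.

First list Z and electron count for each: V5+ (Z=23, 18 e⁻), Ti4+ (Z=22, 18 e⁻), Zr4+ (Z=40, 36 e⁻), Y3+ (Z=39, 36 e⁻), La3+ (Z=57, 54 e⁻). V5+ < Ti4+ (isoelectronic, higher Z=23 is smaller); Ti4+ < Zr4+ (same group, period 4 vs 5); Zr4+ < Y3+ (isoelectronic, higher Z=40 is smaller); Y3+ < La3+ (same group, 1 shell fewer).

V5+ < Ti4+ < Zr4+ < Y3+ < La3+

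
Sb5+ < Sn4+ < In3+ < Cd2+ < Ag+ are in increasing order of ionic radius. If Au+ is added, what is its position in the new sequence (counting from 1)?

Electron counts and nuclear charges: Sb5+ (Z=51, 46 e⁻), Sn4+ (Z=50, 46 e⁻), In3+ (Z=49, 46 e⁻), Cd2+ (Z=48, 46 e⁻), Ag+ (Z=47, 46 e⁻), Au+ (Z=79, 78 e⁻). Sb5+ < Sn4+ (both 46 e⁻, Z=51>50); Sn4+ < In3+ (isoelectronic, higher Z=50 is smaller); In3+ < Cd2+ (isoelectronic, higher Z=49 is smaller); Cd2+ < Ag+ (isoelectronic, higher Z=48 is smaller); Ag+ < Au+ (same group, 1 shell fewer).
With Au+ included the full order is Sb5+ < Sn4+ < In3+ < Cd2+ < Ag+ < Au+, so it takes position 6.

6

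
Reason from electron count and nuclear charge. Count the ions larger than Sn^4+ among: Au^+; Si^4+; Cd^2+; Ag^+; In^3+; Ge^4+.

4

Si^4+: 10 e⁻, Z=14, Ge^4+: 28 e⁻, Z=32, Sn^4+: 46 e⁻, Z=50, In^3+: 46 e⁻, Z=49, Cd^2+: 46 e⁻, Z=48, Ag^+: 46 e⁻, Z=47, Au^+: 78 e⁻, Z=79. Si^4+ < Ge^4+ (same group, 1 shell fewer); Ge^4+ < Sn^4+ (same group, 1 shell fewer); Sn^4+ < In^3+ (both 46 e⁻, Z=50>49); In^3+ < Cd^2+ (isoelectronic, higher Z=49 is smaller); Cd^2+ < Ag^+ (isoelectronic, higher Z=48 is smaller); Ag^+ < Au^+ (same group, 1 shell fewer).
Relative to Sn^4+, the ions that are larger are In^3+, Cd^2+, Ag^+, Au^+. So 4 are larger.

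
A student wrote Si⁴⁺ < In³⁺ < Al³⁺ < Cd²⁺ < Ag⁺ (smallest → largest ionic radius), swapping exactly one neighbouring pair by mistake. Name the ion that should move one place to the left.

Al³⁺

Check each adjacent pair. In³⁺ and Al³⁺ are reversed: Al³⁺ and In³⁺ are in one column with the same charge; the lighter period-3 ion has 2 fewer shells and is smaller. No other neighbouring pair contradicts the periodic trends, so Al³⁺ is the ion listed too late.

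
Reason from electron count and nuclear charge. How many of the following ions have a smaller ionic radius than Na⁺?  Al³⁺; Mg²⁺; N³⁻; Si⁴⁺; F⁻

All of these have 10 electrons (isoelectronic). With the same electron cloud, the ion with the most protons pulls it in tightest. Nuclear charges: Si⁴⁺ (Z=14), Al³⁺ (Z=13), Mg²⁺ (Z=12), Na⁺ (Z=11), F⁻ (Z=9), N³⁻ (Z=7). Highest Z is smallest.
Overall: Si⁴⁺ < Al³⁺ < Mg²⁺ < Na⁺ < F⁻ < N³⁻. Na⁺ has 3 below it and 2 above. So 3 are smaller.

3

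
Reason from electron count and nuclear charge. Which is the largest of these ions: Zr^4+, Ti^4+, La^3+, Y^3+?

La^3+

Work out protons and electrons: Ti^4+ has 18 e⁻ (Z=22), Zr^4+ has 36 e⁻ (Z=40), Y^3+ has 36 e⁻ (Z=39), La^3+ has 54 e⁻ (Z=57). Ti^4+ < Zr^4+ (same group, period 4 vs 5); Zr^4+ < Y^3+ (both 36 e⁻, Z=40>39); Y^3+ < La^3+ (same group, period 5 vs 6).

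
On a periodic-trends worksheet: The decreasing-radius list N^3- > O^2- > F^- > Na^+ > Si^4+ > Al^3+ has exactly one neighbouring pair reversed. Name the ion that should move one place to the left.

Scanning neighbour by neighbour, only Si^4+/Al^3+ violates a trend: both have 10 electrons but Z(Si)=14 > Z(Al)=13, so Si^4+ should be the smaller of the two. That makes Al^3+ the one sitting a position late relative to where it belongs.

Al^3+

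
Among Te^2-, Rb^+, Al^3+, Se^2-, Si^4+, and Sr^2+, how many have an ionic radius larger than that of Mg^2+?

4

Work out protons and electrons: Si^4+ (Z=14, 10 e⁻), Al^3+ (Z=13, 10 e⁻), Mg^2+ (Z=12, 10 e⁻), Sr^2+ (Z=38, 36 e⁻), Rb^+ (Z=37, 36 e⁻), Se^2- (Z=34, 36 e⁻), Te^2- (Z=52, 54 e⁻). Si^4+ < Al^3+ (both 10 e⁻, Z=14>13); Al^3+ < Mg^2+ (both 10 e⁻, Z=13>12); Mg^2+ < Sr^2+ (same group, period 3 vs 5); Sr^2+ < Rb^+ (isoelectronic, higher Z=38 is smaller); Rb^+ < Se^2- (isoelectronic, higher Z=37 is smaller); Se^2- < Te^2- (same group, period 4 vs 5).
Overall: Si^4+ < Al^3+ < Mg^2+ < Sr^2+ < Rb^+ < Se^2- < Te^2-. Mg^2+ has 2 below it and 4 above. That's 4.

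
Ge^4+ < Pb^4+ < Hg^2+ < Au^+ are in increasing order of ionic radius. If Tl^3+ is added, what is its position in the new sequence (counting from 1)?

Ge^4+ has 28 e⁻ (Z=32), Pb^4+ has 78 e⁻ (Z=82), Tl^3+ has 78 e⁻ (Z=81), Hg^2+ has 78 e⁻ (Z=80), Au^+ has 78 e⁻ (Z=79). Ge^4+ < Pb^4+ (same group, period 4 vs 6); Pb^4+ < Tl^3+ (both 78 e⁻, Z=82>81); Tl^3+ < Hg^2+ (isoelectronic, higher Z=81 is smaller); Hg^2+ < Au^+ (isoelectronic, higher Z=80 is smaller).
Putting Tl^3+ in gives Ge^4+ < Pb^4+ < Tl^3+ < Hg^2+ < Au^+; it lands at slot 3.

3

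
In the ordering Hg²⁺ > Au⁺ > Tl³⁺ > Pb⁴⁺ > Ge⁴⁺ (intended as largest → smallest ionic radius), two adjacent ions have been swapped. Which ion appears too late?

Au⁺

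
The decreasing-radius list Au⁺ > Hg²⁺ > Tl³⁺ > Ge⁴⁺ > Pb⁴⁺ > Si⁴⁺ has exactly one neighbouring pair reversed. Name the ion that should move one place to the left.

Pb⁴⁺

Compare adjacent ions: both in group 14 with the same charge; Ge⁴⁺ (period 4) has the smaller radius — yet in this decreasing list Ge⁴⁺ sits before Pb⁴⁺. Nothing else is reversed, so Pb⁴⁺ should move one place to the left.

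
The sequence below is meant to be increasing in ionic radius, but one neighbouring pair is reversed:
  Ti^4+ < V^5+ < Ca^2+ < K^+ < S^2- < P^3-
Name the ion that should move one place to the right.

Compare adjacent ions: they are isoelectronic (18 e⁻) and V has more protons than Ti (23 vs 22), making V^5+ smaller — yet in this increasing list Ti^4+ sits before V^5+. Nothing else is reversed, so Ti^4+ should move one place to the right.

Ti^4+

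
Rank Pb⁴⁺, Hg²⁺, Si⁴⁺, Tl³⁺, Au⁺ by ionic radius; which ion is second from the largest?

Hg²⁺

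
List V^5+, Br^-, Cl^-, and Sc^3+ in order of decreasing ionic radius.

First list Z and electron count for each: V^5+ (Z=23, 18 e⁻), Sc^3+ (Z=21, 18 e⁻), Cl^- (Z=17, 18 e⁻), Br^- (Z=35, 36 e⁻). V^5+ < Sc^3+ (isoelectronic, higher Z=23 is smaller); Sc^3+ < Cl^- (isoelectronic, higher Z=21 is smaller); Cl^- < Br^- (same group, 1 shell fewer).

Br^- > Cl^- > Sc^3+ > V^5+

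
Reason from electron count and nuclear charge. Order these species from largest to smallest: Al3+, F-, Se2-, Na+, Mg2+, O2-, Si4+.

Se2- > O2- > F- > Na+ > Mg2+ > Al3+ > Si4+

Electron counts and nuclear charges: Si4+ (Z=14, 10 e⁻), Al3+ (Z=13, 10 e⁻), Mg2+ (Z=12, 10 e⁻), Na+ (Z=11, 10 e⁻), F- (Z=9, 10 e⁻), O2- (Z=8, 10 e⁻), Se2- (Z=34, 36 e⁻). Si4+ < Al3+ (isoelectronic, higher Z=14 is smaller); Al3+ < Mg2+ (both 10 e⁻, Z=13>12); Mg2+ < Na+ (isoelectronic, higher Z=12 is smaller); Na+ < F- (both 10 e⁻, Z=11>9); F- < O2- (isoelectronic, higher Z=9 is smaller); O2- < Se2- (same group, 2 shells fewer).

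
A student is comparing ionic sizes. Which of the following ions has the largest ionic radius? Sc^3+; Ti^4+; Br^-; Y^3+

Br^-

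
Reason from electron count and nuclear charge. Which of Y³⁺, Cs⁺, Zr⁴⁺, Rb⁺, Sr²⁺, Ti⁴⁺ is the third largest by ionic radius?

Tabulating Z and e⁻: Ti⁴⁺: 18 e⁻, Z=22, Zr⁴⁺: 36 e⁻, Z=40, Y³⁺: 36 e⁻, Z=39, Sr²⁺: 36 e⁻, Z=38, Rb⁺: 36 e⁻, Z=37, Cs⁺: 54 e⁻, Z=55. Ti⁴⁺ < Zr⁴⁺ (same group, 1 shell fewer); Zr⁴⁺ < Y³⁺ (isoelectronic, higher Z=40 is smaller); Y³⁺ < Sr²⁺ (isoelectronic, higher Z=39 is smaller); Sr²⁺ < Rb⁺ (isoelectronic, higher Z=38 is smaller); Rb⁺ < Cs⁺ (same group, period 5 vs 6).
Ordering: Ti⁴⁺ < Zr⁴⁺ < Y³⁺ < Sr²⁺ < Rb⁺ < Cs⁺. The third largest is Sr²⁺.

Sr²⁺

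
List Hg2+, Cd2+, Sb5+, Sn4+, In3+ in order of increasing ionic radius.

Work out protons and electrons: Sb5+ (Z=51, 46 e⁻), Sn4+ (Z=50, 46 e⁻), In3+ (Z=49, 46 e⁻), Cd2+ (Z=48, 46 e⁻), Hg2+ (Z=80, 78 e⁻). Sb5+ < Sn4+ (both 46 e⁻, Z=51>50); Sn4+ < In3+ (isoelectronic, higher Z=50 is smaller); In3+ < Cd2+ (isoelectronic, higher Z=49 is smaller); Cd2+ < Hg2+ (same group, 1 shell fewer).

Sb5+ < Sn4+ < In3+ < Cd2+ < Hg2+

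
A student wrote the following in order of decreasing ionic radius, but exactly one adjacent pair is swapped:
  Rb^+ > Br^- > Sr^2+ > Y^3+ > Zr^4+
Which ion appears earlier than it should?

Rb^+

Check each adjacent pair. Rb^+ and Br^- are reversed: both have 36 electrons but Z(Rb)=37 > Z(Br)=35, so Rb^+ should be the smaller of the two. No other neighbouring pair contradicts the periodic trends, so Rb^+ is the ion listed too early.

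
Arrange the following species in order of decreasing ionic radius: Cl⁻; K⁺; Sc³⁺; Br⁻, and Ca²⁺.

Work out protons and electrons: Sc³⁺ has 18 e⁻ (Z=21), Ca²⁺ has 18 e⁻ (Z=20), K⁺ has 18 e⁻ (Z=19), Cl⁻ has 18 e⁻ (Z=17), Br⁻ has 36 e⁻ (Z=35). Sc³⁺ < Ca²⁺ (both 18 e⁻, Z=21>20); Ca²⁺ < K⁺ (both 18 e⁻, Z=20>19); K⁺ < Cl⁻ (isoelectronic, higher Z=19 is smaller); Cl⁻ < Br⁻ (same group, 1 shell fewer).

Br⁻ > Cl⁻ > K⁺ > Ca²⁺ > Sc³⁺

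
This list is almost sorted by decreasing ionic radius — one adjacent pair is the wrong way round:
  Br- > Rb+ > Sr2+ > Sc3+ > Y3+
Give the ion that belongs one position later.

Compare adjacent ions: both in group 3 with the same charge; Sc3+ (period 4) has the smaller radius — yet in this decreasing list Sc3+ sits before Y3+. Nothing else is reversed, so Sc3+ should move one place to the right.

Sc3+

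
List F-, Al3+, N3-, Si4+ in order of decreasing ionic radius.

N3- > F- > Al3+ > Si4+

Each ion has 10 electrons. The ranking follows nuclear charge in reverse — greater Z gives a smaller radius. Si4+ (Z=14), Al3+ (Z=13), F- (Z=9), N3- (Z=7).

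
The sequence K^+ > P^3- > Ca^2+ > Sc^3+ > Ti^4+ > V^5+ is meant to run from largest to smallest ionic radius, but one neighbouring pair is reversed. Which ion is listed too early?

Check each adjacent pair. K^+ and P^3- are reversed: both have 18 electrons but Z(K)=19 > Z(P)=15, so K^+ should be the smaller of the two. No other neighbouring pair contradicts the periodic trends, so K^+ is the ion listed too early.

K^+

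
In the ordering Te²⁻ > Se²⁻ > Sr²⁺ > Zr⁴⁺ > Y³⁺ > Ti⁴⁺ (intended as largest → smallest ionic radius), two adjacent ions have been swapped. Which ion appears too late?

Y³⁺

Compare adjacent ions: they are isoelectronic (36 e⁻) and Zr has more protons than Y (40 vs 39), making Zr⁴⁺ smaller — yet in this decreasing list Zr⁴⁺ sits before Y³⁺. Nothing else is reversed, so Y³⁺ should move one place to the left.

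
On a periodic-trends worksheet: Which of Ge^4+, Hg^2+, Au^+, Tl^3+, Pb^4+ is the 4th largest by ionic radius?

Work out protons and electrons: Ge^4+: 28 e⁻, Z=32, Pb^4+: 78 e⁻, Z=82, Tl^3+: 78 e⁻, Z=81, Hg^2+: 78 e⁻, Z=80, Au^+: 78 e⁻, Z=79. Ge^4+ < Pb^4+ (same group, period 4 vs 6); Pb^4+ < Tl^3+ (isoelectronic, higher Z=82 is smaller); Tl^3+ < Hg^2+ (both 78 e⁻, Z=81>80); Hg^2+ < Au^+ (both 78 e⁻, Z=80>79).
Ordering: Ge^4+ < Pb^4+ < Tl^3+ < Hg^2+ < Au^+. The 4th largest is Pb^4+.

Pb^4+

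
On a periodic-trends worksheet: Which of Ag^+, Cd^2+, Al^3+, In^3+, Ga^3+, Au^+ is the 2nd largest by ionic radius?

Ag^+

Electron counts and nuclear charges: Al^3+: 10 e⁻, Z=13, Ga^3+: 28 e⁻, Z=31, In^3+: 46 e⁻, Z=49, Cd^2+: 46 e⁻, Z=48, Ag^+: 46 e⁻, Z=47, Au^+: 78 e⁻, Z=79. Al^3+ < Ga^3+ (same group, 1 shell fewer); Ga^3+ < In^3+ (same group, 1 shell fewer); In^3+ < Cd^2+ (isoelectronic, higher Z=49 is smaller); Cd^2+ < Ag^+ (isoelectronic, higher Z=48 is smaller); Ag^+ < Au^+ (same group, period 5 vs 6).
Full ascending order: Al^3+ < Ga^3+ < In^3+ < Cd^2+ < Ag^+ < Au^+. Counting from the largest, position 2 is Ag^+.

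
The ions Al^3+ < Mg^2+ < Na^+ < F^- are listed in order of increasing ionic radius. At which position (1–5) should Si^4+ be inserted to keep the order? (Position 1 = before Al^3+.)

1

All of these have 10 electrons (isoelectronic). With the same electron cloud, the ion with the most protons pulls it in tightest. Nuclear charges: Si^4+ (Z=14), Al^3+ (Z=13), Mg^2+ (Z=12), Na^+ (Z=11), F^- (Z=9). Highest Z is smallest.
Putting Si^4+ in gives Si^4+ < Al^3+ < Mg^2+ < Na^+ < F^-; it lands at slot 1.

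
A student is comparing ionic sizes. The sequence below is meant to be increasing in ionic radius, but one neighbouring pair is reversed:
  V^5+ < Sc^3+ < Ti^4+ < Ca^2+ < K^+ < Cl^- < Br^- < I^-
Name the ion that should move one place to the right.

Sc^3+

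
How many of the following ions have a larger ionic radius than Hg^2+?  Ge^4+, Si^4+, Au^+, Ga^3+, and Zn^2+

1

Work out protons and electrons: Si^4+ has 10 e⁻ (Z=14), Ge^4+ has 28 e⁻ (Z=32), Ga^3+ has 28 e⁻ (Z=31), Zn^2+ has 28 e⁻ (Z=30), Hg^2+ has 78 e⁻ (Z=80), Au^+ has 78 e⁻ (Z=79). Si^4+ < Ge^4+ (same group, 1 shell fewer); Ge^4+ < Ga^3+ (both 28 e⁻, Z=32>31); Ga^3+ < Zn^2+ (isoelectronic, higher Z=31 is smaller); Zn^2+ < Hg^2+ (same group, 2 shells fewer); Hg^2+ < Au^+ (both 78 e⁻, Z=80>79).
Ordering all of them (including Hg^2+) by radius gives Si^4+ < Ge^4+ < Ga^3+ < Zn^2+ < Hg^2+ < Au^+. So 1 is larger.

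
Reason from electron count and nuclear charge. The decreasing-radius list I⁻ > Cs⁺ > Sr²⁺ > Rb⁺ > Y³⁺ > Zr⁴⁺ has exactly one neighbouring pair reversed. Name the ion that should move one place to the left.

Rb⁺

Compare adjacent ions: Sr²⁺ and Rb⁺ share 36 electrons; the higher nuclear charge on Sr (Z=38) contracts it more, so Sr²⁺ < Rb⁺ — yet in this decreasing list Sr²⁺ sits before Rb⁺. Nothing else is reversed, so Rb⁺ should move one place to the left.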